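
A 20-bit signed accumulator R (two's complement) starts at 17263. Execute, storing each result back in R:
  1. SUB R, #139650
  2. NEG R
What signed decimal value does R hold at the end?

Start: R = 17263 = 00000100001101101111.
R = 17263 − 139650 = -122387 = 11100010000111101101
R = −(-122387) = 122387 = 00011101111000010011

122387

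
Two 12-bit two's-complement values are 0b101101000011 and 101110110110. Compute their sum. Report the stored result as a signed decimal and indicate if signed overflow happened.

1785; overflow

0b101101000011 → 101101000011 = -1213 (signed)
101110110110 = -1098 (signed)
  101101000011
+ 101110110110
= 011011111001  (discard carry-out 1)
Result 011011111001: MSB = 0 → value 1785.
Both addends are negative but the stored result is non-negative: signed overflow. The true value -1213 + (-1098) = -2311 lies outside [-2048, 2047].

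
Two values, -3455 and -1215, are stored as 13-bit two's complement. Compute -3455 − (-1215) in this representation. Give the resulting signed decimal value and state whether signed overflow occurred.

-2240; no overflow

-3455 → 1001010000001
-1215 → 1101101000001
Subtract via negate-and-add: invert 1101101000001 + 1 = 0010010111111 (i.e. 1215).
  1001010000001
+ 0010010111111
= 1011101000000
Result 1011101000000: MSB = 1 → 5952 − 8192 = -2240.
Addends (after negating the subtrahend) have opposite signs, so signed overflow cannot occur.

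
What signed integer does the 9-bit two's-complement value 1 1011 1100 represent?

-68

MSB is 1, so the value is negative.
Invert: 001000011. Add 1: 001000100 = 68. So the value is −68.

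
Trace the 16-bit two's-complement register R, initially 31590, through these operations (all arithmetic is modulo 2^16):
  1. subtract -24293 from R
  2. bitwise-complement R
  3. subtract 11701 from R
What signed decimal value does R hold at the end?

Start: R = 31590 = 0111101101100110.
R = 31590 − (-24293) = 55883; wraps to -9653 = 1101101001001011
R = NOT 1101101001001011 = 0010010110110100 = 9652
R = 9652 − 11701 = -2049 = 1111011111111111

-2049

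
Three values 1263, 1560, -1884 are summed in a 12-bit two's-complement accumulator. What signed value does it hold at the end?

1263 + 1560 = 2823 → wraps to -1273 (101100000111)
-1273 + (-1884) = -3157 → wraps to 939 (001110101011)

939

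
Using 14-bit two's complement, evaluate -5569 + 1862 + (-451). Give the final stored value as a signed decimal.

-5569 + 1862 = -3707 (11000110000101)
-3707 + (-451) = -4158 (10111111000010)

-4158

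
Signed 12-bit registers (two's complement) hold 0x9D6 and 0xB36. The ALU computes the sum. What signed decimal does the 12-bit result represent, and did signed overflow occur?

1292; overflow

0x9D6 = 100111010110 = -1578 (signed)
0xB36 = 101100110110 = -1226 (signed)
  100111010110
+ 101100110110
= 010100001100  (discard carry-out 1)
Result 010100001100: MSB = 0 → value 1292.
Both addends are negative but the stored result is non-negative: signed overflow. The true value -1578 + (-1226) = -2804 lies outside [-2048, 2047].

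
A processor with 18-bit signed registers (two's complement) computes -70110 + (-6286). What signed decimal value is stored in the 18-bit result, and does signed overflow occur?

-70110 → 101110111000100010
-6286 → 111110011101110010
  101110111000100010
+ 111110011101110010
= 101101010110010100  (discard carry-out 1)
Result 101101010110010100: MSB = 1 → 185748 − 262144 = -76396.
Both addends are negative and so is the stored result: no signed overflow.

-76396; no overflow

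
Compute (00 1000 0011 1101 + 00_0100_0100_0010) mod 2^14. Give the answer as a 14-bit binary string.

00110001111111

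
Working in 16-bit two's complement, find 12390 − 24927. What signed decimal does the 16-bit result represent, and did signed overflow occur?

12390 → 0011000001100110
24927 → 0110000101011111
Subtract via negate-and-add: invert 0110000101011111 + 1 = 1001111010100001 (i.e. -24927).
  0011000001100110
+ 1001111010100001
= 1100111100000111
Result 1100111100000111: MSB = 1 → 52999 − 65536 = -12537.
Addends (after negating the subtrahend) have opposite signs, so signed overflow cannot occur.

-12537; no overflow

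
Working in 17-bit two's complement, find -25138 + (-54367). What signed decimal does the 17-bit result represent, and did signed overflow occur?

51567; overflow

-25138 → 11001110111001110
-54367 → 10010101110100001
  11001110111001110
+ 10010101110100001
= 01100100101101111  (discard carry-out 1)
Result 01100100101101111: MSB = 0 → value 51567.
Both addends are negative but the stored result is non-negative: signed overflow. The true value -25138 + (-54367) = -79505 lies outside [-65536, 65535].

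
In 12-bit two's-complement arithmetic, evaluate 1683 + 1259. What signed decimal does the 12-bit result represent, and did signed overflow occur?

-1154; overflow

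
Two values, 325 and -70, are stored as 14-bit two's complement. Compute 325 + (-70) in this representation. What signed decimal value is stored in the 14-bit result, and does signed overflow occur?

255; no overflow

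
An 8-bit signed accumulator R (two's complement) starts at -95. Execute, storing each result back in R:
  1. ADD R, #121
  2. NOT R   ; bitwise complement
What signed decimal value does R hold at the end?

-27

Start: R = -95 = 10100001.
R = -95 + 121 = 26 = 00011010
R = NOT 00011010 = 11100101 = -27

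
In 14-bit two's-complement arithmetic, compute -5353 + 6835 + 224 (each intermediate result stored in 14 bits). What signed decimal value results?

1706

-5353 + 6835 = 1482 (00010111001010)
1482 + 224 = 1706 (00011010101010)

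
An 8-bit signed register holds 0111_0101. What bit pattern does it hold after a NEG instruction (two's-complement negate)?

10001011

Invert: 10001010. Add 1: 10001011.
Check: 01110101 = 117, 10001011 = -117.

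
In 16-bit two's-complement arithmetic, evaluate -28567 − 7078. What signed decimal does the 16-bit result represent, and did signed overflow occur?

29891; overflow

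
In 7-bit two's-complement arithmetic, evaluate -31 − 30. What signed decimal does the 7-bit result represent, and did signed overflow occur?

-61; no overflow

-31 → 1100001
30 → 0011110
Subtract via negate-and-add: invert 0011110 + 1 = 1100010 (i.e. -30).
  1100001
+ 1100010
= 1000011  (discard carry-out 1)
Result 1000011: MSB = 1 → 67 − 128 = -61.
Both addends (after negating the subtrahend) are negative and so is the stored result: no signed overflow.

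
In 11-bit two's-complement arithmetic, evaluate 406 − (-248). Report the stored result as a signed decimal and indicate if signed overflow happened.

654; no overflow

406 → 00110010110
-248 → 11100001000
Subtract via negate-and-add: invert 11100001000 + 1 = 00011111000 (i.e. 248).
  00110010110
+ 00011111000
= 01010001110
Result 01010001110: MSB = 0 → value 654.
Both addends (after negating the subtrahend) are non-negative and so is the stored result: no signed overflow.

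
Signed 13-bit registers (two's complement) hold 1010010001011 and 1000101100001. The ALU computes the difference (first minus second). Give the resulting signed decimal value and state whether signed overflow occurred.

1010010001011 = -2933 (signed)
1000101100001 = -3743 (signed)
Subtract via negate-and-add: invert 1000101100001 + 1 = 0111010011111 (i.e. 3743).
  1010010001011
+ 0111010011111
= 0001100101010  (discard carry-out 1)
Result 0001100101010: MSB = 0 → value 810.
Addends (after negating the subtrahend) have opposite signs, so signed overflow cannot occur.

810; no overflow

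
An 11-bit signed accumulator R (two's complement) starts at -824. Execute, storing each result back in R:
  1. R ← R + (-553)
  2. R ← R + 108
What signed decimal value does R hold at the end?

Start: R = -824 = 10011001000.
R = -824 + (-553) = -1377; wraps to 671 = 01010011111
R = 671 + 108 = 779 = 01100001011

779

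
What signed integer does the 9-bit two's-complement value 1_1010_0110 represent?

-90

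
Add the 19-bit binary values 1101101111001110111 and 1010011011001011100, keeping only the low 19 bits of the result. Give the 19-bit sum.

  1101101111001110111
+ 1010011011001011100
= 1000001010011010011  (discard carry-out 1)

1000001010011010011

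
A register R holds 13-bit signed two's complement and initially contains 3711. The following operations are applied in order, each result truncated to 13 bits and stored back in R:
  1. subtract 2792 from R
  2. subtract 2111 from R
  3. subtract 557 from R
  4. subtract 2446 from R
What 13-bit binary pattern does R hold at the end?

0111110011101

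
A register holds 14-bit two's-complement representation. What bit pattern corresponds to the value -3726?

11000101110010

|-3726| = 3726 = 00111010001110 in 14 bits.
Invert the bits: 11000101110001. Add 1: 11000101110010.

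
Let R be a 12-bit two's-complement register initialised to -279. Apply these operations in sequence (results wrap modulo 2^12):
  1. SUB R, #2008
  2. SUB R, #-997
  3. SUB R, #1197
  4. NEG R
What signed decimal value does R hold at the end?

Start: R = -279 = 111011101001.
R = -279 − 2008 = -2287; wraps to 1809 = 011100010001
R = 1809 − (-997) = 2806; wraps to -1290 = 101011110110
R = -1290 − 1197 = -2487; wraps to 1609 = 011001001001
R = −(1609) = -1609 = 100110110111

-1609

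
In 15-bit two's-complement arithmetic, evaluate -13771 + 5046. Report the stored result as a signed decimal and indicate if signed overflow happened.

-13771 → 100101000110101
5046 → 001001110110110
  100101000110101
+ 001001110110110
= 101110111101011
Result 101110111101011: MSB = 1 → 24043 − 32768 = -8725.
Addends have opposite signs, so signed overflow cannot occur.

-8725; no overflow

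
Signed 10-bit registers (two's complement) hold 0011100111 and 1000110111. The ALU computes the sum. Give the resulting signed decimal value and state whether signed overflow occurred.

-226; no overflow

0011100111 = 231 (signed)
1000110111 = -457 (signed)
  0011100111
+ 1000110111
= 1100011110
Result 1100011110: MSB = 1 → 798 − 1024 = -226.
Addends have opposite signs, so signed overflow cannot occur.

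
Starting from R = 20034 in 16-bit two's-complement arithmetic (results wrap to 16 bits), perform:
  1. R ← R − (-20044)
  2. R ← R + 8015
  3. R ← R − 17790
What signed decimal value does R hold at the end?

30303

Start: R = 20034 = 0100111001000010.
R = 20034 − (-20044) = 40078; wraps to -25458 = 1001110010001110
R = -25458 + 8015 = -17443 = 1011101111011101
R = -17443 − 17790 = -35233; wraps to 30303 = 0111011001011111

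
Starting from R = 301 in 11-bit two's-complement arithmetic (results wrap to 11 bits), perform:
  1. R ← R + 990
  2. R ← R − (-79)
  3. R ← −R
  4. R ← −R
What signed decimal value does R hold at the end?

-678

Start: R = 301 = 00100101101.
R = 301 + 990 = 1291; wraps to -757 = 10100001011
R = -757 − (-79) = -678 = 10101011010
R = −(-678) = 678 = 01010100110
R = −(678) = -678 = 10101011010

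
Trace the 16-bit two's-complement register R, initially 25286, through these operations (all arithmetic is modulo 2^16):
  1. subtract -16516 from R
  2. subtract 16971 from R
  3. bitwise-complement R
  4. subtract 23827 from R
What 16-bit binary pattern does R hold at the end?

Start: R = 25286 = 0110001011000110.
R = 25286 − (-16516) = 41802; wraps to -23734 = 1010001101001010
R = -23734 − 16971 = -40705; wraps to 24831 = 0110000011111111
R = NOT 0110000011111111 = 1001111100000000 = -24832
R = -24832 − 23827 = -48659; wraps to 16877 = 0100000111101101

0100000111101101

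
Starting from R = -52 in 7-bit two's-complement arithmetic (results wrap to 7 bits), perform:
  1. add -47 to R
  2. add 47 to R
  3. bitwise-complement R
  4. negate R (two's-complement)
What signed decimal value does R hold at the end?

Start: R = -52 = 1001100.
R = -52 + (-47) = -99; wraps to 29 = 0011101
R = 29 + 47 = 76; wraps to -52 = 1001100
R = NOT 1001100 = 0110011 = 51
R = −(51) = -51 = 1001101

-51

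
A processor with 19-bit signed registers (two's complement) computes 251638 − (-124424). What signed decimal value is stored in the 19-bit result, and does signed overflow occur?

-148226; overflow

251638 → 0111101011011110110
-124424 → 1100001100111111000
Subtract via negate-and-add: invert 1100001100111111000 + 1 = 0011110011000001000 (i.e. 124424).
  0111101011011110110
+ 0011110011000001000
= 1011011110011111110
Result 1011011110011111110: MSB = 1 → 376062 − 524288 = -148226.
Both addends (after negating the subtrahend) are non-negative but the stored result is negative: signed overflow. The true value 251638 − (-124424) = 376062 lies outside [-262144, 262143].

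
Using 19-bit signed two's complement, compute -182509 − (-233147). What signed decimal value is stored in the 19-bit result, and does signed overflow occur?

50638; no overflow

-182509 → 1010011011100010011
-233147 → 1000111000101000101
Subtract via negate-and-add: invert 1000111000101000101 + 1 = 0111000111010111011 (i.e. 233147).
  1010011011100010011
+ 0111000111010111011
= 0001100010111001110  (discard carry-out 1)
Result 0001100010111001110: MSB = 0 → value 50638.
Addends (after negating the subtrahend) have opposite signs, so signed overflow cannot occur.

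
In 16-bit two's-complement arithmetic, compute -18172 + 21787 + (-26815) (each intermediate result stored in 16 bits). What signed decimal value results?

-18172 + 21787 = 3615 (0000111000011111)
3615 + (-26815) = -23200 (1010010101100000)

-23200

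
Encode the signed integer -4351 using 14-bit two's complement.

10111100000001

|-4351| = 4351 = 01000011111111 in 14 bits.
Invert the bits: 10111100000000. Add 1: 10111100000001.
Check: 10111100000001 reads as 12033 − 16384 = -4351.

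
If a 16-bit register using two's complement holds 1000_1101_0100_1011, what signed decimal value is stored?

-29365

MSB is 1, so the value is negative.
Invert: 0111001010110100. Add 1: 0111001010110101 = 29365. So the value is −29365.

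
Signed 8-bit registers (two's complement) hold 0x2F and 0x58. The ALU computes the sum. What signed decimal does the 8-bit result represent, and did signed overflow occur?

-121; overflow

0x2F = 00101111 = 47 (signed)
0x58 = 01011000 = 88 (signed)
  00101111
+ 01011000
= 10000111
Result 10000111: MSB = 1 → 135 − 256 = -121.
Both addends are non-negative but the stored result is negative: signed overflow. The true value 47 + 88 = 135 lies outside [-128, 127].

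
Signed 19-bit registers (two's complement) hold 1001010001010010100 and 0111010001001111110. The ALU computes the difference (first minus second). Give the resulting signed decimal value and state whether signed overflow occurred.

1001010001010010100 = -220524 (signed)
0111010001001111110 = 238206 (signed)
Subtract via negate-and-add: invert 0111010001001111110 + 1 = 1000101110110000010 (i.e. -238206).
  1001010001010010100
+ 1000101110110000010
= 0010000000000010110  (discard carry-out 1)
Result 0010000000000010110: MSB = 0 → value 65558.
Both addends (after negating the subtrahend) are negative but the stored result is non-negative: signed overflow. The true value -220524 − 238206 = -458730 lies outside [-262144, 262143].

65558; overflow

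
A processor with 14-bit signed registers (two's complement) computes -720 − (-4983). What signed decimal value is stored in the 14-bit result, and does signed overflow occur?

-720 → 11110100110000
-4983 → 10110010001001
Subtract via negate-and-add: invert 10110010001001 + 1 = 01001101110111 (i.e. 4983).
  11110100110000
+ 01001101110111
= 01000010100111  (discard carry-out 1)
Result 01000010100111: MSB = 0 → value 4263.
Addends (after negating the subtrahend) have opposite signs, so signed overflow cannot occur.

4263; no overflow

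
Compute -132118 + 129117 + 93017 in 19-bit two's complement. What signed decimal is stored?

90016

-132118 + 129117 = -3001 (1111111010001000111)
-3001 + 93017 = 90016 (0010101111110100000)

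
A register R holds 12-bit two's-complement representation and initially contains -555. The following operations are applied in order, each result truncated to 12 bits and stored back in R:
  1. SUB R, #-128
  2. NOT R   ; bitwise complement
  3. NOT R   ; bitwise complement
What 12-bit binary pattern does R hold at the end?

Start: R = -555 = 110111010101.
R = -555 − (-128) = -427 = 111001010101
R = NOT 111001010101 = 000110101010 = 426
R = NOT 000110101010 = 111001010101 = -427

111001010101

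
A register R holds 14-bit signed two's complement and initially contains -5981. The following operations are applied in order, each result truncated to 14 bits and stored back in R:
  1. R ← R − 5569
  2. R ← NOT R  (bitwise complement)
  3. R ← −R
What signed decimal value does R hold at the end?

Start: R = -5981 = 10100010100011.
R = -5981 − 5569 = -11550; wraps to 4834 = 01001011100010
R = NOT 01001011100010 = 10110100011101 = -4835
R = −(-4835) = 4835 = 01001011100011

4835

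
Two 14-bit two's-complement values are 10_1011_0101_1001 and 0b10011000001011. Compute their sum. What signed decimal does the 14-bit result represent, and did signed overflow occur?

4452; overflow

10_1011_0101_1001 → 10101101011001 = -5287 (signed)
0b10011000001011 → 10011000001011 = -6645 (signed)
  10101101011001
+ 10011000001011
= 01000101100100  (discard carry-out 1)
Result 01000101100100: MSB = 0 → value 4452.
Both addends are negative but the stored result is non-negative: signed overflow. The true value -5287 + (-6645) = -11932 lies outside [-8192, 8191].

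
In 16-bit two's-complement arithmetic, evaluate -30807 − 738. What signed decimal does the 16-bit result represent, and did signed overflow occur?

-31545; no overflow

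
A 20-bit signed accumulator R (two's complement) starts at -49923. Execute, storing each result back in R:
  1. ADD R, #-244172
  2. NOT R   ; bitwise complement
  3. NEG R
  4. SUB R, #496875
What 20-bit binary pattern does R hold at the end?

Start: R = -49923 = 11110011110011111101.
R = -49923 + (-244172) = -294095 = 10111000001100110001
R = NOT 10111000001100110001 = 01000111110011001110 = 294094
R = −(294094) = -294094 = 10111000001100110010
R = -294094 − 496875 = -790969; wraps to 257607 = 00111110111001000111

00111110111001000111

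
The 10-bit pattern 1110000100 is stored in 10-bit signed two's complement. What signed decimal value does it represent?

-124

MSB is 1, so the value is negative.
Unsigned reading: 900. Subtract 2^10 = 1024: 900 − 1024 = -124.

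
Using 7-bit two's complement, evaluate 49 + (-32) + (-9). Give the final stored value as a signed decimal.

8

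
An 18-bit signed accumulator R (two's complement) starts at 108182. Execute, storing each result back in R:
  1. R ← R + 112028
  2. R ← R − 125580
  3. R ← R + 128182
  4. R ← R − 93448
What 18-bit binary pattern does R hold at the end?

Start: R = 108182 = 011010011010010110.
R = 108182 + 112028 = 220210; wraps to -41934 = 110101110000110010
R = -41934 − 125580 = -167514; wraps to 94630 = 010111000110100110
R = 94630 + 128182 = 222812; wraps to -39332 = 110110011001011100
R = -39332 − 93448 = -132780; wraps to 129364 = 011111100101010100

011111100101010100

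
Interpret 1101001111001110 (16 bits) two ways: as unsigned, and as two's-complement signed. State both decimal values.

unsigned = 54222, signed = -11314

Unsigned: 1101001111001110 = 54222.
Signed: MSB=1 → 54222 − 65536 = -11314.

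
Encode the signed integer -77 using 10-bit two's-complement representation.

|-77| = 77 = 0001001101 in 10 bits.
Invert the bits: 1110110010. Add 1: 1110110011.
Check: 1110110011 reads as 947 − 1024 = -77.

1110110011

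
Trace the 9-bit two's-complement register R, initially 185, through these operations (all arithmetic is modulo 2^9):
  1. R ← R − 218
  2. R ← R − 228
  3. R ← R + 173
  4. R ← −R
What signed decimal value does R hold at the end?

Start: R = 185 = 010111001.
R = 185 − 218 = -33 = 111011111
R = -33 − 228 = -261; wraps to 251 = 011111011
R = 251 + 173 = 424; wraps to -88 = 110101000
R = −(-88) = 88 = 001011000

88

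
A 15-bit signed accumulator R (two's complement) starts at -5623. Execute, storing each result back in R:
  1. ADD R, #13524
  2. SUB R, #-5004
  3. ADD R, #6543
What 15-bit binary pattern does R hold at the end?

Start: R = -5623 = 110101000001001.
R = -5623 + 13524 = 7901 = 001111011011101
R = 7901 − (-5004) = 12905 = 011001001101001
R = 12905 + 6543 = 19448; wraps to -13320 = 100101111111000

100101111111000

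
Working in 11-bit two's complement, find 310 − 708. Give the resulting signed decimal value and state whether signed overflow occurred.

310 → 00100110110
708 → 01011000100
Subtract via negate-and-add: invert 01011000100 + 1 = 10100111100 (i.e. -708).
  00100110110
+ 10100111100
= 11001110010
Result 11001110010: MSB = 1 → 1650 − 2048 = -398.
Addends (after negating the subtrahend) have opposite signs, so signed overflow cannot occur.

-398; no overflow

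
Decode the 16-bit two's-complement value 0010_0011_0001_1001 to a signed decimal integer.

8985

MSB is 0, so the value is non-negative: 0010001100011001 = 8985.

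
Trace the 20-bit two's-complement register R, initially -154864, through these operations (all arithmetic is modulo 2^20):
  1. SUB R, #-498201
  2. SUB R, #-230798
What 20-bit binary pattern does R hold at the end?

Start: R = -154864 = 11011010001100010000.
R = -154864 − (-498201) = 343337 = 01010011110100101001
R = 343337 − (-230798) = 574135; wraps to -474441 = 10001100001010110111

10001100001010110111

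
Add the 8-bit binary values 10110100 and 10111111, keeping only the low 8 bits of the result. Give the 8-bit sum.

  10110100
+ 10111111
= 01110011  (discard carry-out 1)

01110011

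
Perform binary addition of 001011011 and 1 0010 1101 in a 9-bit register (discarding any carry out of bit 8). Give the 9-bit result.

  001011011
+ 100101101
= 110001000

110001000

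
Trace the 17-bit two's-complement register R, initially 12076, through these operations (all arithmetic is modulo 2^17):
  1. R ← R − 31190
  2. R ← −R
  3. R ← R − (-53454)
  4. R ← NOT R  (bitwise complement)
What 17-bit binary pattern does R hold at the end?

Start: R = 12076 = 00010111100101100.
R = 12076 − 31190 = -19114 = 11011010101010110
R = −(-19114) = 19114 = 00100101010101010
R = 19114 − (-53454) = 72568; wraps to -58504 = 10001101101111000
R = NOT 10001101101111000 = 01110010010000111 = 58503

01110010010000111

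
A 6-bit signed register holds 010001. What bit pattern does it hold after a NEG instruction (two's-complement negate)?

Invert: 101110. Add 1: 101111.
Check: 010001 = 17, 101111 = -17.

101111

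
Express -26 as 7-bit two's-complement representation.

1100110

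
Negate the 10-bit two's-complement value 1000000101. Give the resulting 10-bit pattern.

0111111011

Invert: 0111111010. Add 1: 0111111011.
Check: 1000000101 = -507, 0111111011 = 507.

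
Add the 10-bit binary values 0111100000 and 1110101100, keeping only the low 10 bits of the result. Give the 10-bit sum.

0110001100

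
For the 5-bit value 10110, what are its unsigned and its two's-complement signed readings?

unsigned = 22, signed = -10

Unsigned: 10110 = 22.
Signed: MSB=1 → 22 − 32 = -10.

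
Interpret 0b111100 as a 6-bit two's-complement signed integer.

MSB is 1, so the value is negative.
Unsigned reading: 60. Subtract 2^6 = 64: 60 − 64 = -4.

-4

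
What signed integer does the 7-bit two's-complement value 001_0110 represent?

22

MSB is 0, so the value is non-negative: 0010110 = 22.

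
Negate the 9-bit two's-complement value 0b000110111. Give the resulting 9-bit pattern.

111001001

Invert: 111001000. Add 1: 111001001.
Check: 000110111 = 55, 111001001 = -55.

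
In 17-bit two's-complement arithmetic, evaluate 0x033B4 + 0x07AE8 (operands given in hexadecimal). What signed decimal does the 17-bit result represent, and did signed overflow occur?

0x033B4 = 00011001110110100 = 13236 (signed)
0x07AE8 = 00111101011101000 = 31464 (signed)
  00011001110110100
+ 00111101011101000
= 01010111010011100
Result 01010111010011100: MSB = 0 → value 44700.
Both addends are non-negative and so is the stored result: no signed overflow.

44700; no overflow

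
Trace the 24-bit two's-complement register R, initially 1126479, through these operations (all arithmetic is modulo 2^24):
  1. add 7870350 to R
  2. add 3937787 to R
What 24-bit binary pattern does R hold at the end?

Start: R = 1126479 = 000100010011000001001111.
R = 1126479 + 7870350 = 8996829; wraps to -7780387 = 100010010100011111011101
R = -7780387 + 3937787 = -3842600 = 110001010101110111011000

110001010101110111011000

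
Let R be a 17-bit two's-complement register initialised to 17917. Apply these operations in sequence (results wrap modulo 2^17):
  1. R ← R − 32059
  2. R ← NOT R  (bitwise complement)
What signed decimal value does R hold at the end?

14141

Start: R = 17917 = 00100010111111101.
R = 17917 − 32059 = -14142 = 11100100011000010
R = NOT 11100100011000010 = 00011011100111101 = 14141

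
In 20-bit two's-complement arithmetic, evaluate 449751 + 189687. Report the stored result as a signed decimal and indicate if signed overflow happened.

449751 → 01101101110011010111
189687 → 00101110010011110111
  01101101110011010111
+ 00101110010011110111
= 10011100000111001110
Result 10011100000111001110: MSB = 1 → 639438 − 1048576 = -409138.
Both addends are non-negative but the stored result is negative: signed overflow. The true value 449751 + 189687 = 639438 lies outside [-524288, 524287].

-409138; overflow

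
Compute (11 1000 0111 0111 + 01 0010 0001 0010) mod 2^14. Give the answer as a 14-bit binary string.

00101010001001

  11100001110111
+ 01001000010010
= 00101010001001  (discard carry-out 1)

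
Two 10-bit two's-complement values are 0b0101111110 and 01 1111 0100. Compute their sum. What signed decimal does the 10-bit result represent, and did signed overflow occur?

0b0101111110 → 0101111110 = 382 (signed)
01 1111 0100 → 0111110100 = 500 (signed)
  0101111110
+ 0111110100
= 1101110010
Result 1101110010: MSB = 1 → 882 − 1024 = -142.
Both addends are non-negative but the stored result is negative: signed overflow. The true value 382 + 500 = 882 lies outside [-512, 511].

-142; overflow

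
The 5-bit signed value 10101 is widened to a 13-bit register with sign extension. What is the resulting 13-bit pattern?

1111111110101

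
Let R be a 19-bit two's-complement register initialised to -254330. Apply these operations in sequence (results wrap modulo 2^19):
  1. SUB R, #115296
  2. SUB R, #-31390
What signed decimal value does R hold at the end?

186052

Start: R = -254330 = 1000001111010000110.
R = -254330 − 115296 = -369626; wraps to 154662 = 0100101110000100110
R = 154662 − (-31390) = 186052 = 0101101011011000100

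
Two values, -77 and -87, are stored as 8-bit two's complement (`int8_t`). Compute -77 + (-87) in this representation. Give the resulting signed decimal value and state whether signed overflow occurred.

-77 → 10110011
-87 → 10101001
  10110011
+ 10101001
= 01011100  (discard carry-out 1)
Result 01011100: MSB = 0 → value 92.
Both addends are negative but the stored result is non-negative: signed overflow. The true value -77 + (-87) = -164 lies outside [-128, 127].

92; overflow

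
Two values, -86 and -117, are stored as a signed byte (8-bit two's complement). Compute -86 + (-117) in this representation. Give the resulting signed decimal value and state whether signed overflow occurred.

53; overflow

-86 → 10101010
-117 → 10001011
  10101010
+ 10001011
= 00110101  (discard carry-out 1)
Result 00110101: MSB = 0 → value 53.
Both addends are negative but the stored result is non-negative: signed overflow. The true value -86 + (-117) = -203 lies outside [-128, 127].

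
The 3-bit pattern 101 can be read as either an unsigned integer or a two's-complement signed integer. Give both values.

Unsigned: 101 = 5.
Signed: MSB=1 → 5 − 8 = -3.

unsigned = 5, signed = -3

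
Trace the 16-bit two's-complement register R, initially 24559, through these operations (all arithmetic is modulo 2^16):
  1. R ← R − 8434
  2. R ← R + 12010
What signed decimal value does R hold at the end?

Start: R = 24559 = 0101111111101111.
R = 24559 − 8434 = 16125 = 0011111011111101
R = 16125 + 12010 = 28135 = 0110110111100111

28135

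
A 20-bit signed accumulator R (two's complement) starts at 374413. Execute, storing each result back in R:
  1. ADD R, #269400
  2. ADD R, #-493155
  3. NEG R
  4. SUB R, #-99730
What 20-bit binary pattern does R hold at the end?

Start: R = 374413 = 01011011011010001101.
R = 374413 + 269400 = 643813; wraps to -404763 = 10011101001011100101
R = -404763 + (-493155) = -897918; wraps to 150658 = 00100100110010000010
R = −(150658) = -150658 = 11011011001101111110
R = -150658 − (-99730) = -50928 = 11110011100100010000

11110011100100010000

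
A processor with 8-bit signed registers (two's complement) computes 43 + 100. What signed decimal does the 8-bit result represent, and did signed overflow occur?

-113; overflow

43 → 00101011
100 → 01100100
  00101011
+ 01100100
= 10001111
Result 10001111: MSB = 1 → 143 − 256 = -113.
Both addends are non-negative but the stored result is negative: signed overflow. The true value 43 + 100 = 143 lies outside [-128, 127].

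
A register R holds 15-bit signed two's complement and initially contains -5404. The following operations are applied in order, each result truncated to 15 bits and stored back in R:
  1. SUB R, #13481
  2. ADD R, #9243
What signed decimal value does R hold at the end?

-9642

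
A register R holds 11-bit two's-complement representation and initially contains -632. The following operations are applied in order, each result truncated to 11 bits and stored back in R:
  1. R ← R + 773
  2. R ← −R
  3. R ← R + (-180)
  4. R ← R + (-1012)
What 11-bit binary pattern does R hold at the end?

01011001011

Start: R = -632 = 10110001000.
R = -632 + 773 = 141 = 00010001101
R = −(141) = -141 = 11101110011
R = -141 + (-180) = -321 = 11010111111
R = -321 + (-1012) = -1333; wraps to 715 = 01011001011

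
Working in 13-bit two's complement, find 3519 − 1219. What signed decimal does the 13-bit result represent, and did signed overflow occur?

3519 → 0110110111111
1219 → 0010011000011
Subtract via negate-and-add: invert 0010011000011 + 1 = 1101100111101 (i.e. -1219).
  0110110111111
+ 1101100111101
= 0100011111100  (discard carry-out 1)
Result 0100011111100: MSB = 0 → value 2300.
Addends (after negating the subtrahend) have opposite signs, so signed overflow cannot occur.

2300; no overflow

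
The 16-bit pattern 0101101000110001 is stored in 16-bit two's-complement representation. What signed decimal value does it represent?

23089

MSB is 0, so the value is non-negative: 0101101000110001 = 23089.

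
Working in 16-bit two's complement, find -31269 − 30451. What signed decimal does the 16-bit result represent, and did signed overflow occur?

-31269 → 1000010111011011
30451 → 0111011011110011
Subtract via negate-and-add: invert 0111011011110011 + 1 = 1000100100001101 (i.e. -30451).
  1000010111011011
+ 1000100100001101
= 0000111011101000  (discard carry-out 1)
Result 0000111011101000: MSB = 0 → value 3816.
Both addends (after negating the subtrahend) are negative but the stored result is non-negative: signed overflow. The true value -31269 − 30451 = -61720 lies outside [-32768, 32767].

3816; overflow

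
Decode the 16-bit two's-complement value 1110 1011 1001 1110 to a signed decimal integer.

MSB is 1, so the value is negative.
Invert: 0001010001100001. Add 1: 0001010001100010 = 5218. So the value is −5218.

-5218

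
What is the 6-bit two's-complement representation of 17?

010001

17 is non-negative, so write it directly in 6 bits: 010001.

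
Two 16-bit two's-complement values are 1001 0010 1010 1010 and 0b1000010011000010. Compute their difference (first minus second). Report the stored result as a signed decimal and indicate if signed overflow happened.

3560; no overflow

1001 0010 1010 1010 → 1001001010101010 = -27990 (signed)
0b1000010011000010 → 1000010011000010 = -31550 (signed)
Subtract via negate-and-add: invert 1000010011000010 + 1 = 0111101100111110 (i.e. 31550).
  1001001010101010
+ 0111101100111110
= 0000110111101000  (discard carry-out 1)
Result 0000110111101000: MSB = 0 → value 3560.
Addends (after negating the subtrahend) have opposite signs, so signed overflow cannot occur.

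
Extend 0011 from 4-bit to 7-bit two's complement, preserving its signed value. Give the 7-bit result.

0000011

MSB of 0011 is 0; replicate it into the new high bits.
000|0011 → 0000011 (still 3).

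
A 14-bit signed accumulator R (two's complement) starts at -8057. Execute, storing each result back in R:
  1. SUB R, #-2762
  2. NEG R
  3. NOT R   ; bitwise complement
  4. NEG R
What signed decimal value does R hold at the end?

Start: R = -8057 = 10000010000111.
R = -8057 − (-2762) = -5295 = 10101101010001
R = −(-5295) = 5295 = 01010010101111
R = NOT 01010010101111 = 10101101010000 = -5296
R = −(-5296) = 5296 = 01010010110000

5296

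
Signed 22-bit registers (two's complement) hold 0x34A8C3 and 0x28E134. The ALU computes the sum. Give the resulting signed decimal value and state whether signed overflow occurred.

1935863; overflow

0x34A8C3 = 1101001010100011000011 = -743229 (signed)
0x28E134 = 1010001110000100110100 = -1515212 (signed)
  1101001010100011000011
+ 1010001110000100110100
= 0111011000100111110111  (discard carry-out 1)
Result 0111011000100111110111: MSB = 0 → value 1935863.
Both addends are negative but the stored result is non-negative: signed overflow. The true value -743229 + (-1515212) = -2258441 lies outside [-2097152, 2097151].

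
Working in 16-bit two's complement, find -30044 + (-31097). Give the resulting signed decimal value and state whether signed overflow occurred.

4395; overflow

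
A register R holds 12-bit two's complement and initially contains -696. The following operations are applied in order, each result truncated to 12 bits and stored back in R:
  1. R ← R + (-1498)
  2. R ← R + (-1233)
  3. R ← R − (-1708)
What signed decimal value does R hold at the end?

Start: R = -696 = 110101001000.
R = -696 + (-1498) = -2194; wraps to 1902 = 011101101110
R = 1902 + (-1233) = 669 = 001010011101
R = 669 − (-1708) = 2377; wraps to -1719 = 100101001001

-1719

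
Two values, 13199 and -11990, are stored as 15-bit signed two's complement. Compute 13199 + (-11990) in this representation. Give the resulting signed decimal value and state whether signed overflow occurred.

1209; no overflow

13199 → 011001110001111
-11990 → 101000100101010
  011001110001111
+ 101000100101010
= 000010010111001  (discard carry-out 1)
Result 000010010111001: MSB = 0 → value 1209.
Addends have opposite signs, so signed overflow cannot occur.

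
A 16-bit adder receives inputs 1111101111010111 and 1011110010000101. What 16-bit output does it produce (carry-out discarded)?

1011100001011100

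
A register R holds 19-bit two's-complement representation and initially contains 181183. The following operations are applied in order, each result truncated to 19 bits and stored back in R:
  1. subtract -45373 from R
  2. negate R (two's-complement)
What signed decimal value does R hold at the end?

-226556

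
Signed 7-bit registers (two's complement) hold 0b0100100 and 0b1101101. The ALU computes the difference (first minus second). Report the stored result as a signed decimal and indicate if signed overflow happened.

55; no overflow

0b0100100 → 0100100 = 36 (signed)
0b1101101 → 1101101 = -19 (signed)
Subtract via negate-and-add: invert 1101101 + 1 = 0010011 (i.e. 19).
  0100100
+ 0010011
= 0110111
Result 0110111: MSB = 0 → value 55.
Both addends (after negating the subtrahend) are non-negative and so is the stored result: no signed overflow.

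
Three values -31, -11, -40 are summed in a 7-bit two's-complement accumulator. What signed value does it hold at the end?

46

-31 + (-11) = -42 (1010110)
-42 + (-40) = -82 → wraps to 46 (0101110)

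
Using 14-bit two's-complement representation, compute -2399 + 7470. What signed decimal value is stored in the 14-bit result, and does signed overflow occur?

-2399 → 11011010100001
7470 → 01110100101110
  11011010100001
+ 01110100101110
= 01001111001111  (discard carry-out 1)
Result 01001111001111: MSB = 0 → value 5071.
Addends have opposite signs, so signed overflow cannot occur.

5071; no overflow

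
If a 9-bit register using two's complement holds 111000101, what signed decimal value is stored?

-59

MSB is 1, so the value is negative.
Unsigned reading: 453. Subtract 2^9 = 512: 453 − 512 = -59.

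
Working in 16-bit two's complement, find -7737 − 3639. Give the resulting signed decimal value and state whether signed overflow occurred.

-11376; no overflow

-7737 → 1110000111000111
3639 → 0000111000110111
Subtract via negate-and-add: invert 0000111000110111 + 1 = 1111000111001001 (i.e. -3639).
  1110000111000111
+ 1111000111001001
= 1101001110010000  (discard carry-out 1)
Result 1101001110010000: MSB = 1 → 54160 − 65536 = -11376.
Both addends (after negating the subtrahend) are negative and so is the stored result: no signed overflow.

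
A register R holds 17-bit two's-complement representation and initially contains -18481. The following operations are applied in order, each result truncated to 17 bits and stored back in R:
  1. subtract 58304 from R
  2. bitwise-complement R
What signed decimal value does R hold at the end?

Start: R = -18481 = 11011011111001111.
R = -18481 − 58304 = -76785; wraps to 54287 = 01101010000001111
R = NOT 01101010000001111 = 10010101111110000 = -54288

-54288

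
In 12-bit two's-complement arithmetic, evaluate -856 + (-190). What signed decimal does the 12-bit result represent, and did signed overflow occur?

-856 → 110010101000
-190 → 111101000010
  110010101000
+ 111101000010
= 101111101010  (discard carry-out 1)
Result 101111101010: MSB = 1 → 3050 − 4096 = -1046.
Both addends are negative and so is the stored result: no signed overflow.

-1046; no overflow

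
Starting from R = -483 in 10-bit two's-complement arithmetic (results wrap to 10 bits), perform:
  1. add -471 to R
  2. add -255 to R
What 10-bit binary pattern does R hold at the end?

1101000111

Start: R = -483 = 1000011101.
R = -483 + (-471) = -954; wraps to 70 = 0001000110
R = 70 + (-255) = -185 = 1101000111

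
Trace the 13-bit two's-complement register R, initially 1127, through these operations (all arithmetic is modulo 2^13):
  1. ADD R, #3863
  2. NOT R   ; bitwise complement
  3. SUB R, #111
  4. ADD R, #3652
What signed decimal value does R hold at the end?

Start: R = 1127 = 0010001100111.
R = 1127 + 3863 = 4990; wraps to -3202 = 1001101111110
R = NOT 1001101111110 = 0110010000001 = 3201
R = 3201 − 111 = 3090 = 0110000010010
R = 3090 + 3652 = 6742; wraps to -1450 = 1101001010110

-1450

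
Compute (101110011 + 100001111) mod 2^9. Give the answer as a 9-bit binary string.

  101110011
+ 100001111
= 010000010  (discard carry-out 1)

010000010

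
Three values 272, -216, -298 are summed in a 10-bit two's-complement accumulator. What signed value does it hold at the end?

-242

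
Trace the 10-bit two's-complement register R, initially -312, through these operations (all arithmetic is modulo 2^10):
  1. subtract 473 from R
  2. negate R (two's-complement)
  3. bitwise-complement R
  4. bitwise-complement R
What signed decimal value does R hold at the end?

-239

Start: R = -312 = 1011001000.
R = -312 − 473 = -785; wraps to 239 = 0011101111
R = −(239) = -239 = 1100010001
R = NOT 1100010001 = 0011101110 = 238
R = NOT 0011101110 = 1100010001 = -239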